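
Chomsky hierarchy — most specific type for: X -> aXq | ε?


Single nonterminal LHS, but a^n q^n is not regular
Classification: Type 2 (Context-Free)


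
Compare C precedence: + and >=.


'+' is additive (level 9); '>=' is relational (level 7)
Higher level binds tighter
'+' has higher precedence than '>='


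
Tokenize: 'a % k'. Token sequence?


Scan left to right, longest-match per lexeme
Tokens: ID(a), OP(%), ID(k)


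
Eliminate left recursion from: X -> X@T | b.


Left-recursive alternatives: X@T; non-recursive: b
Introduce X': X -> bX', X' -> @TX' | ε


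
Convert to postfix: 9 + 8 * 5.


* has higher precedence, evaluate 8*5 first
Postfix: 9 8 5 * +


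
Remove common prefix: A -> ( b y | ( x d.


Common prefix: '('
Factored: A -> ( A', A' -> b y | x d


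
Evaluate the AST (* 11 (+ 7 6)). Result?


Evaluate inner: (+ 7 6) = 13
Evaluate root: (* 11 13) = 143
Result: 143


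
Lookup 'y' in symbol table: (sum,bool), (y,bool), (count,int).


Lookup 'y' → type bool


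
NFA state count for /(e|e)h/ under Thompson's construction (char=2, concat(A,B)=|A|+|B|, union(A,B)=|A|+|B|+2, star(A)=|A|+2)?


Syntax tree has 3 char leaf(s), 1 union(s), 0 star(s)
chars contribute 3×2 = 6; each union adds +2; each star adds +2
Total: 6 + 2 + 0 = 8 states


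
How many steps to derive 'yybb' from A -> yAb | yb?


Derivation: A => yAb => yybb
Steps: 2


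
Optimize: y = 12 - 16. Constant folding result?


12 - 16 = -4 at compile time
Optimized: y = -4


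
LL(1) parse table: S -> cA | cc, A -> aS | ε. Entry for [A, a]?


For [A, a]: 'a' ∈ FIRST(aS)
Entry: A -> aS


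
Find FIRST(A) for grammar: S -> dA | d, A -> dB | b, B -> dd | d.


Per alternative of A: FIRST(dB) = {d}; FIRST(b) = {b}
FIRST(A) = {b, d}


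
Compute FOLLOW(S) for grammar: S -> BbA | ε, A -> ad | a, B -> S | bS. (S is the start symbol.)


$ ∈ FOLLOW(S). For each A -> αBβ: add FIRST(β)\{ε} to FOLLOW(B); if β nullable, add FOLLOW(A).
FOLLOW(S) = {$, b}


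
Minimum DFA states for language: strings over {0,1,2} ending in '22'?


Track the longest suffix of input matching a prefix of '22': 3 classes (prefixes of length 0..2)
Minimal DFA: 3 states


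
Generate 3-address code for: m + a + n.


Break into single-operator statements:
t1 = m + a
t2 = t1 + n


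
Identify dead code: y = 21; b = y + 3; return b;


y is read by b's definition; b is returned
No dead code


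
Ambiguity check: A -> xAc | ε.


balanced x^n…c^n: each string has a unique parse
Unambiguous


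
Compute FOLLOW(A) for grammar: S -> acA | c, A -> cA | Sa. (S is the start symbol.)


$ ∈ FOLLOW(S). For each A -> αBβ: add FIRST(β)\{ε} to FOLLOW(B); if β nullable, add FOLLOW(A).
FOLLOW(A) = {$, a}


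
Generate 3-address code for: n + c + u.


Break into single-operator statements:
t1 = n + c
t2 = t1 + u


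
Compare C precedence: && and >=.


'>=' is relational (level 7); '&&' is logical AND (level 2)
Higher level binds tighter
'>=' has higher precedence than '&&'


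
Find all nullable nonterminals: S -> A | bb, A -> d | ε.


A nonterminal is nullable iff some alternative derives ε (directly, or every symbol in it is nullable)
Nullable: {A, S}


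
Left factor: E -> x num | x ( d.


Common prefix: 'x'
Factored: E -> x E', E' -> num | ( d


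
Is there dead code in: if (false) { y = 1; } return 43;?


condition is constant false, so the whole block is unreachable
Dead: 'if (false) { y = 1; }'


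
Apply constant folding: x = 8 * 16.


8 * 16 = 128 at compile time
Optimized: x = 128


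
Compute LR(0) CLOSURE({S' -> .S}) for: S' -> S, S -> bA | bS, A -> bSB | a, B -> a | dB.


Start: S' -> .S
For each item with dot before a nonterminal B, add B -> .γ for every B-production
Closure: [S' -> .S, S -> .bA, S -> .bS]


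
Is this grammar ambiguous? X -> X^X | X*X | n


'n^n*n' has two parse trees (no precedence encoded between ^ and *)
Ambiguous


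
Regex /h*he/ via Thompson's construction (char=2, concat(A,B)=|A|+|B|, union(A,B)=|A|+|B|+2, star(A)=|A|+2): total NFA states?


Syntax tree has 3 char leaf(s), 0 union(s), 1 star(s)
chars contribute 3×2 = 6; each union adds +2; each star adds +2
Total: 6 + 0 + 2 = 8 states


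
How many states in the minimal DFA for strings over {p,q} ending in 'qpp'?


Track the longest suffix of input matching a prefix of 'qpp': 4 classes (prefixes of length 0..3)
Minimal DFA: 4 states


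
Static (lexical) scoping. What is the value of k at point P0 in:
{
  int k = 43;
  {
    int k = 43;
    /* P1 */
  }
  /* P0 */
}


k declared in the same block as P0
k = 43


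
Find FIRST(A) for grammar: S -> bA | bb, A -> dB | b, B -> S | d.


Per alternative of A: FIRST(dB) = {d}; FIRST(b) = {b}
FIRST(A) = {b, d}


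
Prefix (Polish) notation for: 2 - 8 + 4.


left-to-right (same/higher precedence on left): tree is (+ (- 2 8) 4)
Prefix: + - 2 8 4


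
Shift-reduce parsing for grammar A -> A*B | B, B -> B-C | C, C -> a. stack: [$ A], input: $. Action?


start symbol A on stack, input exhausted
Action: accept


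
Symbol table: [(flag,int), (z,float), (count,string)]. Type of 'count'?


Lookup 'count' → type string


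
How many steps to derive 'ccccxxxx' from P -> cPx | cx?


Derivation: P => cPx => ccPxx => cccPxxx => ccccxxxx
Steps: 4


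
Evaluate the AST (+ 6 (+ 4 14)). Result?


Evaluate inner: (+ 4 14) = 18
Evaluate root: (+ 6 18) = 24
Result: 24


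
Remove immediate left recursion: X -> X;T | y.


Left-recursive alternatives: X;T; non-recursive: y
Introduce X': X -> yX', X' -> ;TX' | ε


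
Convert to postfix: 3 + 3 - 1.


Left to right (same or higher precedence on left)
Postfix: 3 3 + 1 -


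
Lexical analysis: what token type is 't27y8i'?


Pattern: letter/underscore followed by alphanumerics, not a keyword
Type: IDENTIFIER


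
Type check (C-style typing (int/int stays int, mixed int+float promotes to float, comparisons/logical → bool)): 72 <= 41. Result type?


Operand types: int <= int
Rule: comparison yields bool
Result type: bool


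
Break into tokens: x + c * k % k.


Scan left to right, longest-match per lexeme
Tokens: ID(x), OP(+), ID(c), OP(*), ID(k), OP(%), ID(k)


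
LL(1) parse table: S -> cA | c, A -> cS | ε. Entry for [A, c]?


For [A, c]: 'c' ∈ FIRST(cS)
Entry: A -> cS


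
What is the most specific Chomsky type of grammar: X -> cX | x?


Right-linear: every RHS is a terminal or a terminal followed by one nonterminal
Classification: Type 3 (Regular)


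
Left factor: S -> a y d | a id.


Common prefix: 'a'
Factored: S -> a S', S' -> y d | id


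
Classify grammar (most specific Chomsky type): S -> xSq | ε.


Single nonterminal LHS, but x^n q^n is not regular
Classification: Type 2 (Context-Free)


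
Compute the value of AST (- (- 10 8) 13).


Evaluate inner: (- 10 8) = 2
Evaluate root: (- 2 13) = -11
Result: -11


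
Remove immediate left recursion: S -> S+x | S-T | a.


Left-recursive alternatives: S+x, S-T; non-recursive: a
Introduce S': S -> aS', S' -> +xS' | -TS' | ε


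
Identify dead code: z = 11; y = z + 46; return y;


z is read by y's definition; y is returned
No dead code


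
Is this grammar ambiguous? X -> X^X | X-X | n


'n^n-n' has two parse trees (no precedence encoded between ^ and -)
Ambiguous


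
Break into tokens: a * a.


Scan left to right, longest-match per lexeme
Tokens: ID(a), OP(*), ID(a)


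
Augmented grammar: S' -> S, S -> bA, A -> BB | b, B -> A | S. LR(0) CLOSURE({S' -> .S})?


Start: S' -> .S
For each item with dot before a nonterminal B, add B -> .γ for every B-production
Closure: [S' -> .S, S -> .bA]


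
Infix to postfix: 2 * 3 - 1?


Left to right (same or higher precedence on left)
Postfix: 2 3 * 1 -


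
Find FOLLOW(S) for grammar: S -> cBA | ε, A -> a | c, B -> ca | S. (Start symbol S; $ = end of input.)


$ ∈ FOLLOW(S). For each A -> αBβ: add FIRST(β)\{ε} to FOLLOW(B); if β nullable, add FOLLOW(A).
FOLLOW(S) = {$, a, c}


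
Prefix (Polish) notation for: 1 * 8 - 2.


left-to-right (same/higher precedence on left): tree is (- (* 1 8) 2)
Prefix: - * 1 8 2


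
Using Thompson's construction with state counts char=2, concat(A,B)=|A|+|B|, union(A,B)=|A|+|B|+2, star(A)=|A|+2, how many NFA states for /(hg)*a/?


Syntax tree has 3 char leaf(s), 0 union(s), 1 star(s)
chars contribute 3×2 = 6; each union adds +2; each star adds +2
Total: 6 + 0 + 2 = 8 states


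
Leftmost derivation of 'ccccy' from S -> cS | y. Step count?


Derivation: S => cS => ccS => cccS => ccccS => ccccy
Steps: 5


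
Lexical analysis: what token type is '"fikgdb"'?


Pattern: double-quoted sequence
Type: STRING_LITERAL


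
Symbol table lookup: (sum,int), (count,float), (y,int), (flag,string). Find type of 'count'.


Lookup 'count' → type float


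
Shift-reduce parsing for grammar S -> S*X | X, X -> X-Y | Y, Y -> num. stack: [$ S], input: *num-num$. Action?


shift '*' to continue S -> S*X
Action: shift


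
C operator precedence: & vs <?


'<' is relational (level 7); '&' is bitwise AND (level 5)
Higher level binds tighter
'<' has higher precedence than '&'


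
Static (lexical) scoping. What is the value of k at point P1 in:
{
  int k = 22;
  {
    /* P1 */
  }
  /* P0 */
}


P1's block does not declare k; resolves to the enclosing declaration at depth 0
k = 22


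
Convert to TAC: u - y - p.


Break into single-operator statements:
t1 = u - y
t2 = t1 - p


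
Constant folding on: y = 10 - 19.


10 - 19 = -9 at compile time
Optimized: y = -9


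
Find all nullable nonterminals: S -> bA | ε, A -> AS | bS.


A nonterminal is nullable iff some alternative derives ε (directly, or every symbol in it is nullable)
Nullable: {S}


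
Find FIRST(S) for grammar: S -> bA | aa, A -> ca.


Per alternative of S: FIRST(bA) = {b}; FIRST(aa) = {a}
FIRST(S) = {a, b}


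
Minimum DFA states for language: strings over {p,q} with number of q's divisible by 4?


Track (count of q) mod 4: states 0..3, accept at 0
Minimal DFA: 4 states


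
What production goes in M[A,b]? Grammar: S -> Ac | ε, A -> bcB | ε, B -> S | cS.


For [A, b]: 'b' ∈ FIRST(bcB)
Entry: A -> bcB


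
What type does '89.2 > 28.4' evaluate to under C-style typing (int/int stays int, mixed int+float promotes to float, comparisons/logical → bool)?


Operand types: float > float
Rule: comparison yields bool
Result type: bool


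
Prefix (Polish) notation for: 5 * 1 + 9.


left-to-right (same/higher precedence on left): tree is (+ (* 5 1) 9)
Prefix: + * 5 1 9


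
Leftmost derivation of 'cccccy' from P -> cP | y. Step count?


Derivation: P => cP => ccP => cccP => ccccP => cccccP => cccccy
Steps: 6


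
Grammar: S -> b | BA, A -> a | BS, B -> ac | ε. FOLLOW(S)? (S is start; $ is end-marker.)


$ ∈ FOLLOW(S). For each A -> αBβ: add FIRST(β)\{ε} to FOLLOW(B); if β nullable, add FOLLOW(A).
FOLLOW(S) = {$}


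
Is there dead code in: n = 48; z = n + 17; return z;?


n is read by z's definition; z is returned
No dead code


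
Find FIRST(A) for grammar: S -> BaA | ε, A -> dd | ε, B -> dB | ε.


Per alternative of A: FIRST(dd) = {d}; FIRST(ε) = {ε}
FIRST(A) = {d, ε}


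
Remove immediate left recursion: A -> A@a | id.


Left-recursive alternatives: A@a; non-recursive: id
Introduce A': A -> idA', A' -> @aA' | ε


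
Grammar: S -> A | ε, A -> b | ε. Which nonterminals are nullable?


A nonterminal is nullable iff some alternative derives ε (directly, or every symbol in it is nullable)
Nullable: {A, S}


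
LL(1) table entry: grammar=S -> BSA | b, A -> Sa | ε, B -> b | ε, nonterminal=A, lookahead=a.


For [A, a]: ε is nullable and 'a' ∈ FOLLOW(A)
Entry: A -> ε


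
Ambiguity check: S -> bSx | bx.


balanced b^n…x^n: each string has a unique parse
Unambiguous


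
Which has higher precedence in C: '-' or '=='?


'-' is additive (level 9); '==' is equality (level 6)
Higher level binds tighter
'-' has higher precedence than '=='


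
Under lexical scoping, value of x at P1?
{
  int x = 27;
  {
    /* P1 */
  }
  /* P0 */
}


P1's block does not declare x; resolves to the enclosing declaration at depth 0
x = 27


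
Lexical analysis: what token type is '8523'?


Pattern: digits only
Type: INTEGER_LITERAL


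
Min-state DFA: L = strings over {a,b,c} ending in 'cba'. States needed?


Track the longest suffix of input matching a prefix of 'cba': 4 classes (prefixes of length 0..3)
Minimal DFA: 4 states


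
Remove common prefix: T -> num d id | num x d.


Common prefix: 'num'
Factored: T -> num T', T' -> d id | x d


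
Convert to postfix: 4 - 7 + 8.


Left to right (same or higher precedence on left)
Postfix: 4 7 - 8 +


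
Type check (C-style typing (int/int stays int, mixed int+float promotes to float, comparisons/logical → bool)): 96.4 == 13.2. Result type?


Operand types: float == float
Rule: comparison yields bool
Result type: bool


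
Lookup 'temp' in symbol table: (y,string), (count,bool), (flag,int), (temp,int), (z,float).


Lookup 'temp' → type int


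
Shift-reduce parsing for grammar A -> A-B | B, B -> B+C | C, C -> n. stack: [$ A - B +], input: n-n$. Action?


no handle; shift 'n'
Action: shift


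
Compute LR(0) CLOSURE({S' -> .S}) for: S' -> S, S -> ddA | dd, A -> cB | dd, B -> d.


Start: S' -> .S
For each item with dot before a nonterminal B, add B -> .γ for every B-production
Closure: [S' -> .S, S -> .ddA, S -> .dd]


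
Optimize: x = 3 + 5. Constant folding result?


3 + 5 = 8 at compile time
Optimized: x = 8


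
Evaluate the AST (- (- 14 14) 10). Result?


Evaluate inner: (- 14 14) = 0
Evaluate root: (- 0 10) = -10
Result: -10


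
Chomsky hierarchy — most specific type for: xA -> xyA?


LHS has context (more than one symbol) and |LHS| ≤ |RHS|
Classification: Type 1 (Context-Sensitive)


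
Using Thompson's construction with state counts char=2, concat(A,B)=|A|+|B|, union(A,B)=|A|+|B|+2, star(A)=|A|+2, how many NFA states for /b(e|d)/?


Syntax tree has 3 char leaf(s), 1 union(s), 0 star(s)
chars contribute 3×2 = 6; each union adds +2; each star adds +2
Total: 6 + 2 + 0 = 8 states


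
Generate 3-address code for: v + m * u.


Break into single-operator statements:
t1 = m * u
t2 = v + t1


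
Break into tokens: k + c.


Scan left to right, longest-match per lexeme
Tokens: ID(k), OP(+), ID(c)


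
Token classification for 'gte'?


Pattern: letter/underscore followed by alphanumerics, not a keyword
Type: IDENTIFIER


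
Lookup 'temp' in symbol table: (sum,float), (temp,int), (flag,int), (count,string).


Lookup 'temp' → type int


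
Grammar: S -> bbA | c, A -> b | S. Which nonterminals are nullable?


A nonterminal is nullable iff some alternative derives ε (directly, or every symbol in it is nullable)
Nullable: {}


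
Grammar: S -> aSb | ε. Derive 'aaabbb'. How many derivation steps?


Derivation: S => aSb => aaSbb => aaaSbbb => aaabbb
Steps: 4


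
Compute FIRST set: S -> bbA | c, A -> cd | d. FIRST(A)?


Per alternative of A: FIRST(cd) = {c}; FIRST(d) = {d}
FIRST(A) = {c, d}


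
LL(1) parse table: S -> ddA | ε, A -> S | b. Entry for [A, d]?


For [A, d]: 'd' ∈ FIRST(S)
Entry: A -> S


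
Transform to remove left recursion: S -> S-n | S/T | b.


Left-recursive alternatives: S-n, S/T; non-recursive: b
Introduce S': S -> bS', S' -> -nS' | /TS' | ε


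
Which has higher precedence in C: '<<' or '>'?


'<<' is shift (level 8); '>' is relational (level 7)
Higher level binds tighter
'<<' has higher precedence than '>'


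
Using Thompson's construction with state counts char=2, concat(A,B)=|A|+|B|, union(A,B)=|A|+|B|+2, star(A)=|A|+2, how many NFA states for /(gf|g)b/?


Syntax tree has 4 char leaf(s), 1 union(s), 0 star(s)
chars contribute 4×2 = 8; each union adds +2; each star adds +2
Total: 8 + 2 + 0 = 10 states


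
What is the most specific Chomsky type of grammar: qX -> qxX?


LHS has context (more than one symbol) and |LHS| ≤ |RHS|
Classification: Type 1 (Context-Sensitive)


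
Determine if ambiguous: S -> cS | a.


right-linear, alternatives start with distinct terminals 'c' vs 'a': unique leftmost derivation
Unambiguous


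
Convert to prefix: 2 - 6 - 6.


left-to-right (same/higher precedence on left): tree is (- (- 2 6) 6)
Prefix: - - 2 6 6


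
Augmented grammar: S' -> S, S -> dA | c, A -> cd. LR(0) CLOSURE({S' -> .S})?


Start: S' -> .S
For each item with dot before a nonterminal B, add B -> .γ for every B-production
Closure: [S' -> .S, S -> .dA, S -> .c]


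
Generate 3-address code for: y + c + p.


Break into single-operator statements:
t1 = y + c
t2 = t1 + p


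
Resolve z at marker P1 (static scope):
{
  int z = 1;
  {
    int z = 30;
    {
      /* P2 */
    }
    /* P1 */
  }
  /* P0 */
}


z declared in the same block as P1
z = 30


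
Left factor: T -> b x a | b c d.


Common prefix: 'b'
Factored: T -> b T', T' -> x a | c d


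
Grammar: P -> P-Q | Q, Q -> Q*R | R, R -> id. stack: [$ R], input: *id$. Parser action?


'R' (not preceded by Q*) is the handle for Q -> R
Action: reduce (Q -> R)


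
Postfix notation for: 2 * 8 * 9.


Left to right (same or higher precedence on left)
Postfix: 2 8 * 9 *


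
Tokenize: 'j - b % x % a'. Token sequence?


Scan left to right, longest-match per lexeme
Tokens: ID(j), OP(-), ID(b), OP(%), ID(x), OP(%), ID(a)


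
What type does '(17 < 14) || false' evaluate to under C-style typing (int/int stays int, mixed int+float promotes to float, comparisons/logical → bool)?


Operand types: bool || bool
Rule: logical operators take bool operands and yield bool
Result type: bool


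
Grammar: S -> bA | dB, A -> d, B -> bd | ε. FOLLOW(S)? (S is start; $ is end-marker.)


$ ∈ FOLLOW(S). For each A -> αBβ: add FIRST(β)\{ε} to FOLLOW(B); if β nullable, add FOLLOW(A).
FOLLOW(S) = {$}


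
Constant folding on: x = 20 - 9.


20 - 9 = 11 at compile time
Optimized: x = 11


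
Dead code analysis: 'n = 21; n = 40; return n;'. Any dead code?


first assignment to n is overwritten before any read
Dead: 'n = 21'


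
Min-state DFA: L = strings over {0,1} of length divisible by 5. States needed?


Track length mod 5: states 0..4, accept at 0
Minimal DFA: 5 states


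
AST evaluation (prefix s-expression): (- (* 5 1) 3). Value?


Evaluate inner: (* 5 1) = 5
Evaluate root: (- 5 3) = 2
Result: 2


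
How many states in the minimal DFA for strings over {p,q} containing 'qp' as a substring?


KMP-style automaton: 2 progress states + 1 absorbing accept = 3
Minimal DFA: 3 states


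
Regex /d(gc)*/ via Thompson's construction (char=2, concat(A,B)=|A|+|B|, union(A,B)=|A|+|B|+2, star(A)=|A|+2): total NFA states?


Syntax tree has 3 char leaf(s), 0 union(s), 1 star(s)
chars contribute 3×2 = 6; each union adds +2; each star adds +2
Total: 6 + 0 + 2 = 8 states


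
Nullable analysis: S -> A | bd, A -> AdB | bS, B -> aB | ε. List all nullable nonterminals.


A nonterminal is nullable iff some alternative derives ε (directly, or every symbol in it is nullable)
Nullable: {B}


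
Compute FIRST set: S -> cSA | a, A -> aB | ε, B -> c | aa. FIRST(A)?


Per alternative of A: FIRST(aB) = {a}; FIRST(ε) = {ε}
FIRST(A) = {a, ε}


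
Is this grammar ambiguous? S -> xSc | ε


balanced x^n…c^n: each string has a unique parse
Unambiguous


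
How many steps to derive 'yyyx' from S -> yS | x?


Derivation: S => yS => yyS => yyyS => yyyx
Steps: 4


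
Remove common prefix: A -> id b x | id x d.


Common prefix: 'id'
Factored: A -> id A', A' -> b x | x d


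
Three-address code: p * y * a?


Break into single-operator statements:
t1 = p * y
t2 = t1 * a


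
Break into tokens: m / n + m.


Scan left to right, longest-match per lexeme
Tokens: ID(m), OP(/), ID(n), OP(+), ID(m)


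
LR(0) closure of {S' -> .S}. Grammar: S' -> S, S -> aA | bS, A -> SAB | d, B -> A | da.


Start: S' -> .S
For each item with dot before a nonterminal B, add B -> .γ for every B-production
Closure: [S' -> .S, S -> .aA, S -> .bS]


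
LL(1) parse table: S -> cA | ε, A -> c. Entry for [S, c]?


For [S, c]: 'c' ∈ FIRST(cA)
Entry: S -> cA


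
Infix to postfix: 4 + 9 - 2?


Left to right (same or higher precedence on left)
Postfix: 4 9 + 2 -


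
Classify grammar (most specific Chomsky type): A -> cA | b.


Right-linear: every RHS is a terminal or a terminal followed by one nonterminal
Classification: Type 3 (Regular)


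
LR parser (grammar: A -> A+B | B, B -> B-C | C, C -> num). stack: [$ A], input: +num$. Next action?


shift '+' to continue A -> A+B
Action: shift


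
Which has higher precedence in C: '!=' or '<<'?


'<<' is shift (level 8); '!=' is equality (level 6)
Higher level binds tighter
'<<' has higher precedence than '!='


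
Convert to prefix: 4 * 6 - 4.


left-to-right (same/higher precedence on left): tree is (- (* 4 6) 4)
Prefix: - * 4 6 4


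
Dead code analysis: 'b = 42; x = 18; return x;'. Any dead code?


b is assigned but never read
Dead: 'b = 42'


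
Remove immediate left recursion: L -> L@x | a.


Left-recursive alternatives: L@x; non-recursive: a
Introduce L': L -> aL', L' -> @xL' | ε


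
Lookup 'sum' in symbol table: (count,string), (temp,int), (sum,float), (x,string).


Lookup 'sum' → type float


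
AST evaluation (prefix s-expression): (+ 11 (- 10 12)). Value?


Evaluate inner: (- 10 12) = -2
Evaluate root: (+ 11 -2) = 9
Result: 9


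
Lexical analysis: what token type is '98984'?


Pattern: digits only
Type: INTEGER_LITERAL


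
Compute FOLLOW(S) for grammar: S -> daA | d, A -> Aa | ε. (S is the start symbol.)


$ ∈ FOLLOW(S). For each A -> αBβ: add FIRST(β)\{ε} to FOLLOW(B); if β nullable, add FOLLOW(A).
FOLLOW(S) = {$}


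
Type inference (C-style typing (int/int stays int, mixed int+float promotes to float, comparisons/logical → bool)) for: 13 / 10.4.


Operand types: int / float
Rule: mixed int/float promotes to float; int/int stays int
Result type: float


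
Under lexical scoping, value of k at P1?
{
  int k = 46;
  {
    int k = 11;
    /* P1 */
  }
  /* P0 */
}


k declared in the same block as P1
k = 11


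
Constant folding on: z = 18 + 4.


18 + 4 = 22 at compile time
Optimized: z = 22


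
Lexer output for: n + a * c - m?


Scan left to right, longest-match per lexeme
Tokens: ID(n), OP(+), ID(a), OP(*), ID(c), OP(-), ID(m)


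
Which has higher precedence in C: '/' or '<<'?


'/' is multiplicative (level 10); '<<' is shift (level 8)
Higher level binds tighter
'/' has higher precedence than '<<'


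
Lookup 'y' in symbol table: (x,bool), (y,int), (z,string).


Lookup 'y' → type int


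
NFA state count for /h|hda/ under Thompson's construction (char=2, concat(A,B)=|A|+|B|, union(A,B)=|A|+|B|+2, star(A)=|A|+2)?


Syntax tree has 4 char leaf(s), 1 union(s), 0 star(s)
chars contribute 4×2 = 8; each union adds +2; each star adds +2
Total: 8 + 2 + 0 = 10 states


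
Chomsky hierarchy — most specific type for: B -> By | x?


Left-linear: every RHS is a terminal or one nonterminal followed by a terminal
Classification: Type 3 (Regular)


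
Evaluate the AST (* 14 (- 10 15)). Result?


Evaluate inner: (- 10 15) = -5
Evaluate root: (* 14 -5) = -70
Result: -70


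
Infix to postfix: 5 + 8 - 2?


Left to right (same or higher precedence on left)
Postfix: 5 8 + 2 -


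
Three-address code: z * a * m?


Break into single-operator statements:
t1 = z * a
t2 = t1 * m


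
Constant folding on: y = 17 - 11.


17 - 11 = 6 at compile time
Optimized: y = 6


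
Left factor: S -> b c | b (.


Common prefix: 'b'
Factored: S -> b S', S' -> c | (


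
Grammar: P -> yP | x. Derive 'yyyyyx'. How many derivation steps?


Derivation: P => yP => yyP => yyyP => yyyyP => yyyyyP => yyyyyx
Steps: 6


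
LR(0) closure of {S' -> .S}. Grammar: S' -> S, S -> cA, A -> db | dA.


Start: S' -> .S
For each item with dot before a nonterminal B, add B -> .γ for every B-production
Closure: [S' -> .S, S -> .cA]


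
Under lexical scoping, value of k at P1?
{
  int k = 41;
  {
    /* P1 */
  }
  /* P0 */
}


P1's block does not declare k; resolves to the enclosing declaration at depth 0
k = 41


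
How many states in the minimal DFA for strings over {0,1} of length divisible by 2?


Track length mod 2: states 0..1, accept at 0
Minimal DFA: 2 states


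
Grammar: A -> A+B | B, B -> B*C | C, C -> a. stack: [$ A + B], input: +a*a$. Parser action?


handle 'A+B' on top; lookahead ∈ FOLLOW(A) = {+, $}
Action: reduce (A -> A+B)


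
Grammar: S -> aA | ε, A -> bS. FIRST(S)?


Per alternative of S: FIRST(aA) = {a}; FIRST(ε) = {ε}
FIRST(S) = {a, ε}


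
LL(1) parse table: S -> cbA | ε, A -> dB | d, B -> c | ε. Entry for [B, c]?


For [B, c]: 'c' ∈ FIRST(c)
Entry: B -> c


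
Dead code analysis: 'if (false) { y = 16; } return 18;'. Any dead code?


condition is constant false, so the whole block is unreachable
Dead: 'if (false) { y = 16; }'


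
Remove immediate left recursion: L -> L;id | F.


Left-recursive alternatives: L;id; non-recursive: F
Introduce L': L -> FL', L' -> ;idL' | ε


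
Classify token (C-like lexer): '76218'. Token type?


Pattern: digits only
Type: INTEGER_LITERAL


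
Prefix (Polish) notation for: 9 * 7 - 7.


left-to-right (same/higher precedence on left): tree is (- (* 9 7) 7)
Prefix: - * 9 7 7


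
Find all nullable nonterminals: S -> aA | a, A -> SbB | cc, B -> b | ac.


A nonterminal is nullable iff some alternative derives ε (directly, or every symbol in it is nullable)
Nullable: {}


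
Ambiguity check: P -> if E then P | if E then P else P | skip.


dangling else: 'if E then if E then skip else skip' parses two ways
Ambiguous


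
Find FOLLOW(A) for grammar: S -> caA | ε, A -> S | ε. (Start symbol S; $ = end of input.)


$ ∈ FOLLOW(S). For each A -> αBβ: add FIRST(β)\{ε} to FOLLOW(B); if β nullable, add FOLLOW(A).
FOLLOW(A) = {$}


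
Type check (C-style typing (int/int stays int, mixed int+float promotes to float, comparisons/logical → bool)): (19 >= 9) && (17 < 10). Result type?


Operand types: bool && bool
Rule: logical operators take bool operands and yield bool
Result type: bool


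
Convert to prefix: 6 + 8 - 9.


left-to-right (same/higher precedence on left): tree is (- (+ 6 8) 9)
Prefix: - + 6 8 9


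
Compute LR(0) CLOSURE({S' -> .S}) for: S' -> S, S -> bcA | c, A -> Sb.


Start: S' -> .S
For each item with dot before a nonterminal B, add B -> .γ for every B-production
Closure: [S' -> .S, S -> .bcA, S -> .c]


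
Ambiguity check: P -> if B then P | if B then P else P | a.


dangling else: 'if B then if B then a else a' parses two ways
Ambiguous


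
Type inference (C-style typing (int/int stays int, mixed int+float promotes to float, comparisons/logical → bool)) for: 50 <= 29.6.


Operand types: int <= float
Rule: comparison yields bool
Result type: bool


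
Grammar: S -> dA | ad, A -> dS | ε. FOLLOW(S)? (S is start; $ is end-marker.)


$ ∈ FOLLOW(S). For each A -> αBβ: add FIRST(β)\{ε} to FOLLOW(B); if β nullable, add FOLLOW(A).
FOLLOW(S) = {$}


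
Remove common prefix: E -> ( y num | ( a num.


Common prefix: '('
Factored: E -> ( E', E' -> y num | a num


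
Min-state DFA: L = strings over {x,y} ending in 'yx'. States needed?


Track the longest suffix of input matching a prefix of 'yx': 3 classes (prefixes of length 0..2)
Minimal DFA: 3 states


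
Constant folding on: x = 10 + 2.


10 + 2 = 12 at compile time
Optimized: x = 12


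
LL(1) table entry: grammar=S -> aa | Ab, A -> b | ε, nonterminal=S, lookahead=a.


For [S, a]: 'a' ∈ FIRST(aa)
Entry: S -> aa


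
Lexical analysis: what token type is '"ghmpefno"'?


Pattern: double-quoted sequence
Type: STRING_LITERAL


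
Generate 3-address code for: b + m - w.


Break into single-operator statements:
t1 = b + m
t2 = t1 - w


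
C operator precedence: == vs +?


'+' is additive (level 9); '==' is equality (level 6)
Higher level binds tighter
'+' has higher precedence than '=='


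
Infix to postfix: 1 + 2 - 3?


Left to right (same or higher precedence on left)
Postfix: 1 2 + 3 -


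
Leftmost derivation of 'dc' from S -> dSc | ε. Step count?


Derivation: S => dSc => dc
Steps: 2


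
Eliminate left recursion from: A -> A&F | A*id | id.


Left-recursive alternatives: A&F, A*id; non-recursive: id
Introduce A': A -> idA', A' -> &FA' | *idA' | ε


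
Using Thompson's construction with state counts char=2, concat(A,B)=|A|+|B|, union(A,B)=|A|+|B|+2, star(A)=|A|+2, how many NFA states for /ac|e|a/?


Syntax tree has 4 char leaf(s), 2 union(s), 0 star(s)
chars contribute 4×2 = 8; each union adds +2; each star adds +2
Total: 8 + 4 + 0 = 12 states


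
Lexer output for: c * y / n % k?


Scan left to right, longest-match per lexeme
Tokens: ID(c), OP(*), ID(y), OP(/), ID(n), OP(%), ID(k)


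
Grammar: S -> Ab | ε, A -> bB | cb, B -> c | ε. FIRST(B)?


Per alternative of B: FIRST(c) = {c}; FIRST(ε) = {ε}
FIRST(B) = {c, ε}


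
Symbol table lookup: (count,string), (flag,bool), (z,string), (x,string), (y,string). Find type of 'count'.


Lookup 'count' → type string


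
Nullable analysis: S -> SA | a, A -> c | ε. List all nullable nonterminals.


A nonterminal is nullable iff some alternative derives ε (directly, or every symbol in it is nullable)
Nullable: {A}


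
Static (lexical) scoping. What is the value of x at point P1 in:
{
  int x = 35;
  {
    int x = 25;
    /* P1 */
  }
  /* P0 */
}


x declared in the same block as P1
x = 25


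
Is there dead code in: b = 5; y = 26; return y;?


b is assigned but never read
Dead: 'b = 5'


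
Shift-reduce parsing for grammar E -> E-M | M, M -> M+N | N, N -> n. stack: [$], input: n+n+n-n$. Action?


no handle on stack; shift 'n'
Action: shift


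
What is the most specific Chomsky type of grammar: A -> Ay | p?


Left-linear: every RHS is a terminal or one nonterminal followed by a terminal
Classification: Type 3 (Regular)


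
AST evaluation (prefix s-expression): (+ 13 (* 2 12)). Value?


Evaluate inner: (* 2 12) = 24
Evaluate root: (+ 13 24) = 37
Result: 37


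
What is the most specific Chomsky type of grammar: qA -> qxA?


LHS has context (more than one symbol) and |LHS| ≤ |RHS|
Classification: Type 1 (Context-Sensitive)


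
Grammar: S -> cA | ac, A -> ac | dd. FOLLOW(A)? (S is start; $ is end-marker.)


$ ∈ FOLLOW(S). For each A -> αBβ: add FIRST(β)\{ε} to FOLLOW(B); if β nullable, add FOLLOW(A).
FOLLOW(A) = {$}


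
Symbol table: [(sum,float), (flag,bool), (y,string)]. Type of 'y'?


Lookup 'y' → type string


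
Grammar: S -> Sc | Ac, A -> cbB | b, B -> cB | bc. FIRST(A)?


Per alternative of A: FIRST(cbB) = {c}; FIRST(b) = {b}
FIRST(A) = {b, c}


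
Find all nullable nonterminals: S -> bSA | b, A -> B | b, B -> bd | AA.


A nonterminal is nullable iff some alternative derives ε (directly, or every symbol in it is nullable)
Nullable: {}


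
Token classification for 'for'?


Pattern: reserved word
Type: KEYWORD


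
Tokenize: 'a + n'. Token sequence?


Scan left to right, longest-match per lexeme
Tokens: ID(a), OP(+), ID(n)


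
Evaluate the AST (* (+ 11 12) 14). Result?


Evaluate inner: (+ 11 12) = 23
Evaluate root: (* 23 14) = 322
Result: 322


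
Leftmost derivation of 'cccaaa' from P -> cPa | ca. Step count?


Derivation: P => cPa => ccPaa => cccaaa
Steps: 3


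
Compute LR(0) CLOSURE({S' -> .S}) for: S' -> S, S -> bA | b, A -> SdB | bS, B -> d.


Start: S' -> .S
For each item with dot before a nonterminal B, add B -> .γ for every B-production
Closure: [S' -> .S, S -> .bA, S -> .b]


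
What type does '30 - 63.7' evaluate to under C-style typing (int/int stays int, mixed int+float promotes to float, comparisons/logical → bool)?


Operand types: int - float
Rule: mixed int/float promotes to float; int/int stays int
Result type: float


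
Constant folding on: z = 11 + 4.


11 + 4 = 15 at compile time
Optimized: z = 15


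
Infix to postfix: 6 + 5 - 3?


Left to right (same or higher precedence on left)
Postfix: 6 5 + 3 -


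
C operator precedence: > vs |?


'>' is relational (level 7); '|' is bitwise OR (level 3)
Higher level binds tighter
'>' has higher precedence than '|'


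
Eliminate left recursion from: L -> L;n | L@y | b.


Left-recursive alternatives: L;n, L@y; non-recursive: b
Introduce L': L -> bL', L' -> ;nL' | @yL' | ε


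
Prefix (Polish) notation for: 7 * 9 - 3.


left-to-right (same/higher precedence on left): tree is (- (* 7 9) 3)
Prefix: - * 7 9 3


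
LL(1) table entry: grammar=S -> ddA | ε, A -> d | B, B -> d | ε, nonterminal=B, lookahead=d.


For [B, d]: 'd' ∈ FIRST(d)
Entry: B -> d


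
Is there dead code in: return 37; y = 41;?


statement follows a return and is unreachable
Dead: 'y = 41'


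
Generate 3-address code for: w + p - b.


Break into single-operator statements:
t1 = w + p
t2 = t1 - b


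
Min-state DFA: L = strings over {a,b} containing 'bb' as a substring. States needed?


KMP-style automaton: 2 progress states + 1 absorbing accept = 3
Minimal DFA: 3 states


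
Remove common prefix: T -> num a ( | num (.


Common prefix: 'num'
Factored: T -> num T', T' -> a ( | (


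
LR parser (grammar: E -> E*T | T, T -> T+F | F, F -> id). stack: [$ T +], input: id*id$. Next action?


no handle; shift 'id'
Action: shift


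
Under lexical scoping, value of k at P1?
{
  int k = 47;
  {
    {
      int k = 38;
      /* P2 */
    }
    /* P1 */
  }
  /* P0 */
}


P1's block does not declare k; resolves to the enclosing declaration at depth 0
k = 47


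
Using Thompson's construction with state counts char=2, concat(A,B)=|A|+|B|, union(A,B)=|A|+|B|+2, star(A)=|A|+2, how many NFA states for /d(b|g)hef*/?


Syntax tree has 6 char leaf(s), 1 union(s), 1 star(s)
chars contribute 6×2 = 12; each union adds +2; each star adds +2
Total: 12 + 2 + 2 = 16 states


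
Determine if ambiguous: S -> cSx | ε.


balanced c^n…x^n: each string has a unique parse
Unambiguous


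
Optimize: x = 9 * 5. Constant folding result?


9 * 5 = 45 at compile time
Optimized: x = 45


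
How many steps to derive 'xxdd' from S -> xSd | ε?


Derivation: S => xSd => xxSdd => xxdd
Steps: 3


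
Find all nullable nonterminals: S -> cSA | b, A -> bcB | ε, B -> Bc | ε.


A nonterminal is nullable iff some alternative derives ε (directly, or every symbol in it is nullable)
Nullable: {A, B}


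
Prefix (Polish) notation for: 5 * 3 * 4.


left-to-right (same/higher precedence on left): tree is (* (* 5 3) 4)
Prefix: * * 5 3 4


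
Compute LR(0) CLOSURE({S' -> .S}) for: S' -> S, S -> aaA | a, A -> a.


Start: S' -> .S
For each item with dot before a nonterminal B, add B -> .γ for every B-production
Closure: [S' -> .S, S -> .aaA, S -> .a]


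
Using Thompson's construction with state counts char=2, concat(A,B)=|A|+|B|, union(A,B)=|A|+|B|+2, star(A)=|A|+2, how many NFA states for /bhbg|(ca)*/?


Syntax tree has 6 char leaf(s), 1 union(s), 1 star(s)
chars contribute 6×2 = 12; each union adds +2; each star adds +2
Total: 12 + 2 + 2 = 16 states


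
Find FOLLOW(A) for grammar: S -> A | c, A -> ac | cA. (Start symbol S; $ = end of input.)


$ ∈ FOLLOW(S). For each A -> αBβ: add FIRST(β)\{ε} to FOLLOW(B); if β nullable, add FOLLOW(A).
FOLLOW(A) = {$}


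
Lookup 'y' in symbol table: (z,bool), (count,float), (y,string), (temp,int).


Lookup 'y' → type string


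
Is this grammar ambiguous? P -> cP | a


right-linear, alternatives start with distinct terminals 'c' vs 'a': unique leftmost derivation
Unambiguous


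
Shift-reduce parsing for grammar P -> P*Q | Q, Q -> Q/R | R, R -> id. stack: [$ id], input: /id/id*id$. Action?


'id' on top is the handle for R -> id
Action: reduce (R -> id)


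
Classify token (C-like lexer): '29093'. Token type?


Pattern: digits only
Type: INTEGER_LITERAL


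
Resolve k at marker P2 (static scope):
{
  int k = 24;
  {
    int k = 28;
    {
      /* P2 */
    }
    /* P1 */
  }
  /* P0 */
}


P2's block does not declare k; resolves to the enclosing declaration at depth 1
k = 28


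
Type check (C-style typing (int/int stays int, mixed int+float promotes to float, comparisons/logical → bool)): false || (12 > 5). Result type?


Operand types: bool || bool
Rule: logical operators take bool operands and yield bool
Result type: bool


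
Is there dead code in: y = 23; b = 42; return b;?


y is assigned but never read
Dead: 'y = 23'


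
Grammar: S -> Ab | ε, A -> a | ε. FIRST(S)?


Per alternative of S: FIRST(Ab) = {a, b}; FIRST(ε) = {ε}
FIRST(S) = {a, b, ε}


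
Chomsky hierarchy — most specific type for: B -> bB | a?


Right-linear: every RHS is a terminal or a terminal followed by one nonterminal
Classification: Type 3 (Regular)


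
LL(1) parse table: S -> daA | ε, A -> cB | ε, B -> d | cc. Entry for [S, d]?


For [S, d]: 'd' ∈ FIRST(daA)
Entry: S -> daA


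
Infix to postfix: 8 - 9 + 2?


Left to right (same or higher precedence on left)
Postfix: 8 9 - 2 +


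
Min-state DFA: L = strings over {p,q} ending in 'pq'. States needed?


Track the longest suffix of input matching a prefix of 'pq': 3 classes (prefixes of length 0..2)
Minimal DFA: 3 states


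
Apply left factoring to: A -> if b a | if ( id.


Common prefix: 'if'
Factored: A -> if A', A' -> b a | ( id


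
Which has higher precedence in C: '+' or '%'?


'%' is multiplicative (level 10); '+' is additive (level 9)
Higher level binds tighter
'%' has higher precedence than '+'


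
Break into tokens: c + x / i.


Scan left to right, longest-match per lexeme
Tokens: ID(c), OP(+), ID(x), OP(/), ID(i)


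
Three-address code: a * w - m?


Break into single-operator statements:
t1 = a * w
t2 = t1 - m


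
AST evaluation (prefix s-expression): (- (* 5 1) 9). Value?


Evaluate inner: (* 5 1) = 5
Evaluate root: (- 5 9) = -4
Result: -4


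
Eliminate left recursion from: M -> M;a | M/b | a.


Left-recursive alternatives: M;a, M/b; non-recursive: a
Introduce M': M -> aM', M' -> ;aM' | /bM' | ε


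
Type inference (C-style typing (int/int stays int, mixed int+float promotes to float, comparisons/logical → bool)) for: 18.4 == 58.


Operand types: float == int
Rule: comparison yields bool
Result type: bool


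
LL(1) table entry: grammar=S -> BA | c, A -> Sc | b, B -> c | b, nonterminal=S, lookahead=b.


For [S, b]: 'b' ∈ FIRST(BA)
Entry: S -> BA


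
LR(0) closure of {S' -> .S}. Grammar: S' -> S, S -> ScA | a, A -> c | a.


Start: S' -> .S
For each item with dot before a nonterminal B, add B -> .γ for every B-production
Closure: [S' -> .S, S -> .ScA, S -> .a]
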